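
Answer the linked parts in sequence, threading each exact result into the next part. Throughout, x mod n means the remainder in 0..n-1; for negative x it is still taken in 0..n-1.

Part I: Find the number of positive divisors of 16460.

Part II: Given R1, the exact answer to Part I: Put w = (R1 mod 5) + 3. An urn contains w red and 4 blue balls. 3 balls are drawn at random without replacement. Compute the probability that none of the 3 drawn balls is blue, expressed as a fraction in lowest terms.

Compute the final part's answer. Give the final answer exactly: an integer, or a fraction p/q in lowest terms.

5/42

Part I: 16460 = 2^2 * 5 * 823; number of divisors = (2+1) * (1+1) * (1+1) = 12; answer 12
Part II: R1 = 12; w = 5; total draws C(9,3) = 84; favorable C(5,3) = 10; P = 5/42; answer 5/42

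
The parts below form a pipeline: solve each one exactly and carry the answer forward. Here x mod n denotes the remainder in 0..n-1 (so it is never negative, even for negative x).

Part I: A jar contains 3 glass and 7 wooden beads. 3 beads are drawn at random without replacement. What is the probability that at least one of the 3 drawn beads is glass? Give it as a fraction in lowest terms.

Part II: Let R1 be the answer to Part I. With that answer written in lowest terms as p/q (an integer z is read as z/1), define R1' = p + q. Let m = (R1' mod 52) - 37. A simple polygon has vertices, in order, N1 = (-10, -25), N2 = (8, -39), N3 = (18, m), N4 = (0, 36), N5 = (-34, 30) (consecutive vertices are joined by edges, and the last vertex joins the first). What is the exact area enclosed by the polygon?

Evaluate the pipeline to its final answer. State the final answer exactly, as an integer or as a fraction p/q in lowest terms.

2173

Part I: total draws C(10,3) = 120; complement C(7,3) = 35; favorable 120 - 35 = 85; P = 17/24; answer 17/24
Part II: R1 = 17/24; threaded value p + q = 41; m = 4; cross terms: (-10*-39 - 8*-25)=590, (8*4 - 18*-39)=734, (18*36 - 0*4)=648, (0*30 - -34*36)=1224, (-34*-25 - -10*30)=1150; twice the area = |4346| = 4346; area = 2173; answer 2173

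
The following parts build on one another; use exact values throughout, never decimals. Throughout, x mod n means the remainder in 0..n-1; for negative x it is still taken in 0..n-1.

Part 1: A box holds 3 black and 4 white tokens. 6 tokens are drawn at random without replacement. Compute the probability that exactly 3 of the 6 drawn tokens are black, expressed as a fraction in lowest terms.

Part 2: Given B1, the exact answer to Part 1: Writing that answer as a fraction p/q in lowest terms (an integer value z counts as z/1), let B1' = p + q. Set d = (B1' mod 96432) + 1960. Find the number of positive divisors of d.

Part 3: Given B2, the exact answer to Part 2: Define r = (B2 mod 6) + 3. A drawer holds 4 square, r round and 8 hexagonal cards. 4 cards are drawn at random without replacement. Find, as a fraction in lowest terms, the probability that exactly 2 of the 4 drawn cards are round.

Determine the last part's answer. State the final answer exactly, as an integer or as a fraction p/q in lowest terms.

33/119

Part 1: total draws C(7,6) = 7; favorable C(3,3)*C(4,3) = 4; P = 4/7; answer 4/7
Part 2: B1 = 4/7; threaded value p + q = 11; d = 1971; 1971 = 3^3 * 73; number of divisors = (3+1) * (1+1) = 8; answer 8
Part 3: B2 = 8; r = 5; total draws C(17,4) = 2380; favorable C(5,2)*C(12,2) = 660; P = 33/119; answer 33/119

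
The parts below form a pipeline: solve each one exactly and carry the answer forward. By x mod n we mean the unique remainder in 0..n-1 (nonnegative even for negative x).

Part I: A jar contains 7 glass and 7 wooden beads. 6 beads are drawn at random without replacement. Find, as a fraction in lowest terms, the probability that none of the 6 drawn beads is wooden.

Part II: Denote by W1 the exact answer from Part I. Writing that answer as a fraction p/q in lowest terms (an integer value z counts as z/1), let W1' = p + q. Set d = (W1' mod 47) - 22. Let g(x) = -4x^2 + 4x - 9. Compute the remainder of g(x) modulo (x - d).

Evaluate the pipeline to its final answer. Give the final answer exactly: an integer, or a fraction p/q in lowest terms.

Part I: total draws C(14,6) = 3003; favorable C(7,6) = 7; P = 1/429; answer 1/429
Part II: W1 = 1/429; threaded value p + q = 430; d = -15; remainder = value at the root: -4*(-15)^2 + 4*(-15)^1 - 9 = (-900) + (-60) + (-9) = -969; answer -969

-969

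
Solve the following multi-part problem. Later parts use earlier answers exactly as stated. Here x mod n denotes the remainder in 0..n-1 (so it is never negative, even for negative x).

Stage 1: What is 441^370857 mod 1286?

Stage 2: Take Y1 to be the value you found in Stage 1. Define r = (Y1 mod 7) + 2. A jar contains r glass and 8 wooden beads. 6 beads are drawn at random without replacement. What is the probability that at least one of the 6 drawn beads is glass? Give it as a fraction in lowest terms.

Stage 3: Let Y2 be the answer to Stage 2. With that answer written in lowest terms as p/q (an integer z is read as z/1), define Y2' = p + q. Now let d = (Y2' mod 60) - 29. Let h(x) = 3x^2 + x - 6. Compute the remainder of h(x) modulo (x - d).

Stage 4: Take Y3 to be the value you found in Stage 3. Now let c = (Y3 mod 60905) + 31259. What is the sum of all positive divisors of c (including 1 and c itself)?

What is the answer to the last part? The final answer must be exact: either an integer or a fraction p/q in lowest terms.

32958

Stage 1: squarings mod 1286: 441^1=441, 441^2=295, 441^4=863, 441^8=175, 441^16=1047, 441^32=537, 441^64=305, 441^128=433, 441^256=1019, 441^512=559, 441^1024=1269, 441^2048=289, 441^4096=1217, 441^8192=903, 441^16384=85, 441^32768=795, 441^65536=599, 441^131072=7, 441^262144=49; 441^370857 = 441^1 * 441^8 * 441^32 * 441^128 * 441^2048 * 441^8192 * 441^32768 * 441^65536 * 441^262144 = 667 (mod 1286); answer 667
Stage 2: Y1 = 667; r = 4; total draws C(12,6) = 924; complement C(8,6) = 28; favorable 924 - 28 = 896; P = 32/33; answer 32/33
Stage 3: Y2 = 32/33; threaded value p + q = 65; d = -24; remainder = value at the root: 3*(-24)^2 + 1*(-24)^1 - 6 = (1728) + (-24) + (-6) = 1698; answer 1698
Stage 4: Y3 = 1698; c = 32957; 32957 is prime, so its only divisors are 1 and 32957; sigma = 1 + 32957 = 32958; answer 32958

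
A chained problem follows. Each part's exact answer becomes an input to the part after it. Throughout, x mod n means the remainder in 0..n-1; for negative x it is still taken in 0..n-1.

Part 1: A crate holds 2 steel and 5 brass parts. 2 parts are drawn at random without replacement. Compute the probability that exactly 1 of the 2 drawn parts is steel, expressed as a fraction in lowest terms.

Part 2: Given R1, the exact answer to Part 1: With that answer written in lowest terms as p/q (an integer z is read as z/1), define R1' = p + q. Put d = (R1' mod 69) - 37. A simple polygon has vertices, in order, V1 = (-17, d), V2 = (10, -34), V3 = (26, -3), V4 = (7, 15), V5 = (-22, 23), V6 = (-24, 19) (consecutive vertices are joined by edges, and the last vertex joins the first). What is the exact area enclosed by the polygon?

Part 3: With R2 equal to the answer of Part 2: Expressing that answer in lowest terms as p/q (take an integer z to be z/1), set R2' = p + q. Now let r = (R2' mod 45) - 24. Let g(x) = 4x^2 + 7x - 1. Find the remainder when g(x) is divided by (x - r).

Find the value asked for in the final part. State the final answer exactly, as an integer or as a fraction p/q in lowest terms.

56

Part 1: total draws C(7,2) = 21; favorable C(2,1)*C(5,1) = 10; P = 10/21; answer 10/21
Part 2: R1 = 10/21; threaded value p + q = 31; d = -6; cross terms: (-17*-34 - 10*-6)=638, (10*-3 - 26*-34)=854, (26*15 - 7*-3)=411, (7*23 - -22*15)=491, (-22*19 - -24*23)=134, (-24*-6 - -17*19)=467; twice the area = |2995| = 2995; area = 2995/2; answer 2995/2
Part 3: R2 = 2995/2; threaded value p + q = 2997; r = 3; remainder = value at the root: 4*(3)^2 + 7*(3)^1 - 1 = (36) + (21) + (-1) = 56; answer 56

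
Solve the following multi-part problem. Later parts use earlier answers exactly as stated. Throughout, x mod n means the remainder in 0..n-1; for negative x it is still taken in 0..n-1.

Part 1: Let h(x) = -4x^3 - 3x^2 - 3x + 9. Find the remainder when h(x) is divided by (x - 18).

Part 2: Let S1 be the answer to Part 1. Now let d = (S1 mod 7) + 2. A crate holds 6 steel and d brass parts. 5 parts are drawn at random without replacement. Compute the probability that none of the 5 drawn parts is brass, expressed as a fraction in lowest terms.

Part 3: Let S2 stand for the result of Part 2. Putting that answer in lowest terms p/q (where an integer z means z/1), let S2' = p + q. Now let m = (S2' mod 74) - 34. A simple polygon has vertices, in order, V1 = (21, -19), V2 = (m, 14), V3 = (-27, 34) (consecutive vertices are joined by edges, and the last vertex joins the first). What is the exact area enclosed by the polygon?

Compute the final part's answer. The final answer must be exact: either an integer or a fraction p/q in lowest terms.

165/2

Part 1: remainder = value at the root: -4*(18)^3 - 3*(18)^2 - 3*(18)^1 + 9 = (-23328) + (-972) + (-54) + (9) = -24345; answer -24345
Part 2: S1 = -24345; d = 3; total draws C(9,5) = 126; favorable C(6,5) = 6; P = 1/21; answer 1/21
Part 3: S2 = 1/21; threaded value p + q = 22; m = -12; cross terms: (21*14 - -12*-19)=66, (-12*34 - -27*14)=-30, (-27*-19 - 21*34)=-201; twice the area = |-165| = 165; area = 165/2; answer 165/2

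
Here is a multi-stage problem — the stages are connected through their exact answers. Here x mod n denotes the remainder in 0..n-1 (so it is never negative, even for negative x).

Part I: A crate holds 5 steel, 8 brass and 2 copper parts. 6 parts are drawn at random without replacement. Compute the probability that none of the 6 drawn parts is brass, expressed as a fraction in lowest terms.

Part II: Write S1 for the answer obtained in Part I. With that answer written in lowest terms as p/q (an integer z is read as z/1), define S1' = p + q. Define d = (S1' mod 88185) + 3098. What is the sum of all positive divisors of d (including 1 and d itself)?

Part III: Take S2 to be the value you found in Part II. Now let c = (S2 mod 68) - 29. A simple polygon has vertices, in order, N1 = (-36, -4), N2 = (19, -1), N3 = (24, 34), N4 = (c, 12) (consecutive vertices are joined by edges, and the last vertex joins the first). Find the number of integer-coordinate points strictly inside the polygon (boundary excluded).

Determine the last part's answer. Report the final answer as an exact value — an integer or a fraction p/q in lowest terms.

1071

Part I: total draws C(15,6) = 5005; favorable C(7,6) = 7; P = 1/715; answer 1/715
Part II: S1 = 1/715; threaded value p + q = 716; d = 3814; 3814 = 2 * 1907; sigma = (1 + 2) * (1 + 1907) = 3 * 1908 = 5724; answer 5724
Part III: S2 = 5724; c = -17; cross terms: (-36*-1 - 19*-4)=112, (19*34 - 24*-1)=670, (24*12 - -17*34)=866, (-17*-4 - -36*12)=500; twice the area = |2148| = 2148; area = 1074; boundary points = 1 + 5 + 1 + 1 = 8; strictly interior points = area - boundary/2 + 1 = 1071; answer 1071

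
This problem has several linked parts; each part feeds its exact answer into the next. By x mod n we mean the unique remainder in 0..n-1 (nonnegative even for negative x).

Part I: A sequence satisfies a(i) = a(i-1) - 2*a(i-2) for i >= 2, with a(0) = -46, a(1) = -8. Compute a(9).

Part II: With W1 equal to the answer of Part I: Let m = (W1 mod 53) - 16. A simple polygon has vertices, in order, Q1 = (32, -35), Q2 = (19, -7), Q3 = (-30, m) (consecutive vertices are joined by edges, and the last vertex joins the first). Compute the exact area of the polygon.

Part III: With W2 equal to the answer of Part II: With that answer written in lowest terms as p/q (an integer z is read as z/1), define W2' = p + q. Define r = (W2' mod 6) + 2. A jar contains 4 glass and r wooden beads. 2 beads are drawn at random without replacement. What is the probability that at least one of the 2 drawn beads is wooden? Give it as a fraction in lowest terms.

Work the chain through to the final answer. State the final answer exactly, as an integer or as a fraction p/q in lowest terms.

13/15

Part I: a(2) = 1*(-8) - 2*(-46) = 84; iterating: a(2)=84, a(3)=100, a(4)=-68, a(5)=-268, a(6)=-132, a(7)=404, a(8)=668, a(9)=-140; answer -140
Part II: W1 = -140; m = 3; cross terms: (32*-7 - 19*-35)=441, (19*3 - -30*-7)=-153, (-30*-35 - 32*3)=954; twice the area = |1242| = 1242; area = 621; answer 621
Part III: W2 = 621; threaded value p + q = 622; r = 6; total draws C(10,2) = 45; complement C(4,2) = 6; favorable 45 - 6 = 39; P = 13/15; answer 13/15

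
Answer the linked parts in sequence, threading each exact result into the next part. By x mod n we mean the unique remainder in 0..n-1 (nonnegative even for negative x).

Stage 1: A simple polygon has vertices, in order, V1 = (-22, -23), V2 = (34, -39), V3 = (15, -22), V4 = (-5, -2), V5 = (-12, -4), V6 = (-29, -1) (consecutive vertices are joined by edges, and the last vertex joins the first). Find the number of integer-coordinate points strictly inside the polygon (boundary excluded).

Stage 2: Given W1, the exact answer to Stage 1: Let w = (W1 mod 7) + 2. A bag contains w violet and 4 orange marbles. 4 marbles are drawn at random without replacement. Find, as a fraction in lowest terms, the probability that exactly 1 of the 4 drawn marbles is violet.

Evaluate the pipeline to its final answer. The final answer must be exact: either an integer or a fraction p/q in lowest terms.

14/165

Stage 1: cross terms: (-22*-39 - 34*-23)=1640, (34*-22 - 15*-39)=-163, (15*-2 - -5*-22)=-140, (-5*-4 - -12*-2)=-4, (-12*-1 - -29*-4)=-104, (-29*-23 - -22*-1)=645; twice the area = |1874| = 1874; area = 937; boundary points = 8 + 1 + 20 + 1 + 1 + 1 = 32; strictly interior points = area - boundary/2 + 1 = 922; answer 922
Stage 2: W1 = 922; w = 7; total draws C(11,4) = 330; favorable C(7,1)*C(4,3) = 28; P = 14/165; answer 14/165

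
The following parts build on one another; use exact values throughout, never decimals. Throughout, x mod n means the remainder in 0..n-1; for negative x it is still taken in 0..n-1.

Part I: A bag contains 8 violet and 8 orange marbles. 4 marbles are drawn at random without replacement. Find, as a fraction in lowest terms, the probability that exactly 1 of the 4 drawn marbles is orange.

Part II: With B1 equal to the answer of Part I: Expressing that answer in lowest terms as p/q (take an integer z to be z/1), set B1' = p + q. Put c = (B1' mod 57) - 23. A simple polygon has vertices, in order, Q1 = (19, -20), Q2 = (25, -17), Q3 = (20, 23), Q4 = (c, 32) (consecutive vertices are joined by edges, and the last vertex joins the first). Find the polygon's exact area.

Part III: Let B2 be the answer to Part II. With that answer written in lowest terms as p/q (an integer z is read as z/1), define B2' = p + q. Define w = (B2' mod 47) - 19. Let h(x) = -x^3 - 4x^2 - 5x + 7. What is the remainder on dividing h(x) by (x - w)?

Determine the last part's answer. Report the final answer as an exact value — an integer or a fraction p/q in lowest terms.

3849

Part I: total draws C(16,4) = 1820; favorable C(8,1)*C(8,3) = 448; P = 16/65; answer 16/65
Part II: B1 = 16/65; threaded value p + q = 81; c = 1; cross terms: (19*-17 - 25*-20)=177, (25*23 - 20*-17)=915, (20*32 - 1*23)=617, (1*-20 - 19*32)=-628; twice the area = |1081| = 1081; area = 1081/2; answer 1081/2
Part III: B2 = 1081/2; threaded value p + q = 1083; w = -17; remainder = value at the root: -1*(-17)^3 - 4*(-17)^2 - 5*(-17)^1 + 7 = (4913) + (-1156) + (85) + (7) = 3849; answer 3849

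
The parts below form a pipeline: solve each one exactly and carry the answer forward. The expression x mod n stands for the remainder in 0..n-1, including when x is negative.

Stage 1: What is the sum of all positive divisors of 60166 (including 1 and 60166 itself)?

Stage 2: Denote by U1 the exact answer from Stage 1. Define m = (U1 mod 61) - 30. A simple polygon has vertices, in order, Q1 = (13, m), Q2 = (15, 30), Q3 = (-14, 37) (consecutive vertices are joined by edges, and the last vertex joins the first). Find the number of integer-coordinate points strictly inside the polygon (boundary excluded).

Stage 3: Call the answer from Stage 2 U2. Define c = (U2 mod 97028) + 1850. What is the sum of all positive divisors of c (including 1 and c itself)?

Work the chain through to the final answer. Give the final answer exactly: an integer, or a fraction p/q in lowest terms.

Stage 1: 60166 = 2 * 67 * 449; sigma = (1 + 2) * (1 + 67) * (1 + 449) = 3 * 68 * 450 = 91800; answer 91800
Stage 2: U1 = 91800; m = 26; cross terms: (13*30 - 15*26)=0, (15*37 - -14*30)=975, (-14*26 - 13*37)=-845; twice the area = |130| = 130; area = 65; boundary points = 2 + 1 + 1 = 4; strictly interior points = area - boundary/2 + 1 = 64; answer 64
Stage 3: U2 = 64; c = 1914; 1914 = 2 * 3 * 11 * 29; sigma = (1 + 2) * (1 + 3) * (1 + 11) * (1 + 29) = 3 * 4 * 12 * 30 = 4320; answer 4320

4320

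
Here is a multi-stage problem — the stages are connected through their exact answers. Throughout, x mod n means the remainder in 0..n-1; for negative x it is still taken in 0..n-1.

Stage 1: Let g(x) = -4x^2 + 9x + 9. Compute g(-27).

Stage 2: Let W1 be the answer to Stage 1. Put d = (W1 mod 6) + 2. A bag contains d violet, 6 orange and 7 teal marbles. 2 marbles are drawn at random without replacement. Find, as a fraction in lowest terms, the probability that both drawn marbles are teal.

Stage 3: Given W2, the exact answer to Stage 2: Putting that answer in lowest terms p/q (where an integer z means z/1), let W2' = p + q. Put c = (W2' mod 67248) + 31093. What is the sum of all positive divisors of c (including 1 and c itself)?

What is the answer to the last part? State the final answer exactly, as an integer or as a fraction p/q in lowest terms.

Stage 1: -4*(-27)^2 + 9*(-27)^1 + 9 = (-2916) + (-243) + (9) = -3150; answer -3150
Stage 2: W1 = -3150; d = 2; total draws C(15,2) = 105; favorable C(7,2) = 21; P = 1/5; answer 1/5
Stage 3: W2 = 1/5; threaded value p + q = 6; c = 31099; 31099 = 137 * 227; sigma = (1 + 137) * (1 + 227) = 138 * 228 = 31464; answer 31464

31464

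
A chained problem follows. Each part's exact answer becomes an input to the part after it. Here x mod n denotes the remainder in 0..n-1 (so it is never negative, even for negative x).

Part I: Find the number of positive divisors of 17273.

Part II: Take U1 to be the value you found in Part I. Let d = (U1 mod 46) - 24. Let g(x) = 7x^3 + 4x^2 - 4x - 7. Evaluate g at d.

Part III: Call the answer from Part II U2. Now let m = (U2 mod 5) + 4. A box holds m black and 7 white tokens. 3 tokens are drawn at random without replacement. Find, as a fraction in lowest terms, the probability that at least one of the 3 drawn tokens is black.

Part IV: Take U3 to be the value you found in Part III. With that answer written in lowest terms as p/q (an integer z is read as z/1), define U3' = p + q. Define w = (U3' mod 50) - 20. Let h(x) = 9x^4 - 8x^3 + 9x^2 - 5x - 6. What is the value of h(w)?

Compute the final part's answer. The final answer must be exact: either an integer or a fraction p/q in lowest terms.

Part I: 17273 = 23 * 751; number of divisors = (1+1) * (1+1) = 4; answer 4
Part II: U1 = 4; d = -20; 7*(-20)^3 + 4*(-20)^2 - 4*(-20)^1 - 7 = (-56000) + (1600) + (80) + (-7) = -54327; answer -54327
Part III: U2 = -54327; m = 7; total draws C(14,3) = 364; complement C(7,3) = 35; favorable 364 - 35 = 329; P = 47/52; answer 47/52
Part IV: U3 = 47/52; threaded value p + q = 99; w = 29; 9*(29)^4 - 8*(29)^3 + 9*(29)^2 - 5*(29)^1 - 6 = (6365529) + (-195112) + (7569) + (-145) + (-6) = 6177835; answer 6177835

6177835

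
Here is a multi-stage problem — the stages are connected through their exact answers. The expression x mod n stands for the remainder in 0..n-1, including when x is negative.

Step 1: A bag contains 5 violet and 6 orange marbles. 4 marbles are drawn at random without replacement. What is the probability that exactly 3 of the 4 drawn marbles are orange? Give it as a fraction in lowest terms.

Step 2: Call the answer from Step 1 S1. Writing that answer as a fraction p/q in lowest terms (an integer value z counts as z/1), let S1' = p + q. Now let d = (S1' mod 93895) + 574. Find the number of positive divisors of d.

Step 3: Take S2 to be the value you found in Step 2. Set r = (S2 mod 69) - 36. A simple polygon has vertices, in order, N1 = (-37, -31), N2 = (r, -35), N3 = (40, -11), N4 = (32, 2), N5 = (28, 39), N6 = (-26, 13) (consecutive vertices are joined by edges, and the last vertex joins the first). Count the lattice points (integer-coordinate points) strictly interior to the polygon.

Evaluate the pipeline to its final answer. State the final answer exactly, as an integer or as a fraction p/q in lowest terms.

Step 1: total draws C(11,4) = 330; favorable C(6,3)*C(5,1) = 100; P = 10/33; answer 10/33
Step 2: S1 = 10/33; threaded value p + q = 43; d = 617; 617 is prime, so its only divisors are 1 and 617; count = 2; answer 2
Step 3: S2 = 2; r = -34; cross terms: (-37*-35 - -34*-31)=241, (-34*-11 - 40*-35)=1774, (40*2 - 32*-11)=432, (32*39 - 28*2)=1192, (28*13 - -26*39)=1378, (-26*-31 - -37*13)=1287; twice the area = |6304| = 6304; area = 3152; boundary points = 1 + 2 + 1 + 1 + 2 + 11 = 18; strictly interior points = area - boundary/2 + 1 = 3144; answer 3144

3144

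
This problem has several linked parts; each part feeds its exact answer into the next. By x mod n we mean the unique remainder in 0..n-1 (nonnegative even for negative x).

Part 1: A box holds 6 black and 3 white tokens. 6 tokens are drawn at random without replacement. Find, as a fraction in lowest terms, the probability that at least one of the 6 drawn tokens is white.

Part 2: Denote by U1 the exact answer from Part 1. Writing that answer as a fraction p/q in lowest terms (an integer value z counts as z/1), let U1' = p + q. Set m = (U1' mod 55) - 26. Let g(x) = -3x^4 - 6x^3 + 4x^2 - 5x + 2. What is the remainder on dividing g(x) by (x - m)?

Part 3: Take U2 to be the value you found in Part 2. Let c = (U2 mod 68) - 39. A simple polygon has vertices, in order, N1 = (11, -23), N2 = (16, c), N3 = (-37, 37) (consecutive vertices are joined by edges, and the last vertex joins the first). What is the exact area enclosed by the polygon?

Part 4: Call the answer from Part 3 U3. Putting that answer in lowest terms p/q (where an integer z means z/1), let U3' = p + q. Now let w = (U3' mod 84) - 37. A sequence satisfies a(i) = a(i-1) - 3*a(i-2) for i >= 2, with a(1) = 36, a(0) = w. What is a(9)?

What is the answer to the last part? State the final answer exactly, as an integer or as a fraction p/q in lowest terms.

Part 1: total draws C(9,6) = 84; complement C(6,6) = 1; favorable 84 - 1 = 83; P = 83/84; answer 83/84
Part 2: U1 = 83/84; threaded value p + q = 167; m = -24; remainder = value at the root: -3*(-24)^4 - 6*(-24)^3 + 4*(-24)^2 - 5*(-24)^1 + 2 = (-995328) + (82944) + (2304) + (120) + (2) = -909958; answer -909958
Part 3: U2 = -909958; c = -21; cross terms: (11*-21 - 16*-23)=137, (16*37 - -37*-21)=-185, (-37*-23 - 11*37)=444; twice the area = |396| = 396; area = 198; answer 198
Part 4: U3 = 198; threaded value p + q = 199; w = -6; a(2) = 1*(36) - 3*(-6) = 54; iterating: a(2)=54, a(3)=-54, a(4)=-216, a(5)=-54, a(6)=594, a(7)=756, a(8)=-1026, a(9)=-3294; answer -3294

-3294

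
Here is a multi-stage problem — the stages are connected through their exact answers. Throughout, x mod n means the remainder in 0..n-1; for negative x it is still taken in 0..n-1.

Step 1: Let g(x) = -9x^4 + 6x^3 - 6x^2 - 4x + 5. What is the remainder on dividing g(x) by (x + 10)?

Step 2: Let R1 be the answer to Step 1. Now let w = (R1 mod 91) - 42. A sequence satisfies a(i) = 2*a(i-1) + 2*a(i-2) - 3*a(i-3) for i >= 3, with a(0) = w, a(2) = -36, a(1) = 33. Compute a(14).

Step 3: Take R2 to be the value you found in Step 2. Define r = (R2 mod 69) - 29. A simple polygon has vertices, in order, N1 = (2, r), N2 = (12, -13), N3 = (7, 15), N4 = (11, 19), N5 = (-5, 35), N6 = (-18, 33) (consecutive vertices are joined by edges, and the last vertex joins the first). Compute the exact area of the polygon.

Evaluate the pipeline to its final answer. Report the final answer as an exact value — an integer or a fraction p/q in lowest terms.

Step 1: remainder = value at the root: -9*(-10)^4 + 6*(-10)^3 - 6*(-10)^2 - 4*(-10)^1 + 5 = (-90000) + (-6000) + (-600) + (40) + (5) = -96555; answer -96555
Step 2: R1 = -96555; w = 45; a(3) = 2*(-36) + 2*(33) - 3*(45) = -141; iterating: a(3)=-141, a(4)=-453, a(5)=-1080, a(6)=-2643, a(7)=-6087, a(8)=-14220, a(9)=-32685, a(10)=-75549, a(11)=-173808, a(12)=-400659, a(13)=-922287, a(14)=-2124468; answer -2124468
Step 3: R2 = -2124468; r = 13; cross terms: (2*-13 - 12*13)=-182, (12*15 - 7*-13)=271, (7*19 - 11*15)=-32, (11*35 - -5*19)=480, (-5*33 - -18*35)=465, (-18*13 - 2*33)=-300; twice the area = |702| = 702; area = 351; answer 351

351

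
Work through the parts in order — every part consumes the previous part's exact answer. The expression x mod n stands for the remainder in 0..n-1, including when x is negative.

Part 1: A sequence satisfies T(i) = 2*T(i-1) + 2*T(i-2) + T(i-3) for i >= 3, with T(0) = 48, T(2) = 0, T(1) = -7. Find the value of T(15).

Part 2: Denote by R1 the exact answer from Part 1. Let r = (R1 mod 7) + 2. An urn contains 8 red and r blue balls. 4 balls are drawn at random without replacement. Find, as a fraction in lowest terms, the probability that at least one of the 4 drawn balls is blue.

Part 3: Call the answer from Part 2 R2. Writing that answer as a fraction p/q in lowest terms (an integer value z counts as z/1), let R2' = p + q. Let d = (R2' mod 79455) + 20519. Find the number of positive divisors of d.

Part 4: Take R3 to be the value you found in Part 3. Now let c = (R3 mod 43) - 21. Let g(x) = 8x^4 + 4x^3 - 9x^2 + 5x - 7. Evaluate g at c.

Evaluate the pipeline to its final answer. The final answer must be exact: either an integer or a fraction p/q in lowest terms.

Part 1: T(3) = 2*(0) + 2*(-7) + 1*(48) = 34; iterating: T(3)=34, T(4)=61, T(5)=190, T(6)=536, T(7)=1513, T(8)=4288, T(9)=12138, T(10)=34365, T(11)=97294, T(12)=275456, T(13)=779865, T(14)=2207936, T(15)=6251058; answer 6251058
Part 2: R1 = 6251058; r = 4; total draws C(12,4) = 495; complement C(8,4) = 70; favorable 495 - 70 = 425; P = 85/99; answer 85/99
Part 3: R2 = 85/99; threaded value p + q = 184; d = 20703; 20703 = 3 * 67 * 103; number of divisors = (1+1) * (1+1) * (1+1) = 8; answer 8
Part 4: R3 = 8; c = -13; 8*(-13)^4 + 4*(-13)^3 - 9*(-13)^2 + 5*(-13)^1 - 7 = (228488) + (-8788) + (-1521) + (-65) + (-7) = 218107; answer 218107

218107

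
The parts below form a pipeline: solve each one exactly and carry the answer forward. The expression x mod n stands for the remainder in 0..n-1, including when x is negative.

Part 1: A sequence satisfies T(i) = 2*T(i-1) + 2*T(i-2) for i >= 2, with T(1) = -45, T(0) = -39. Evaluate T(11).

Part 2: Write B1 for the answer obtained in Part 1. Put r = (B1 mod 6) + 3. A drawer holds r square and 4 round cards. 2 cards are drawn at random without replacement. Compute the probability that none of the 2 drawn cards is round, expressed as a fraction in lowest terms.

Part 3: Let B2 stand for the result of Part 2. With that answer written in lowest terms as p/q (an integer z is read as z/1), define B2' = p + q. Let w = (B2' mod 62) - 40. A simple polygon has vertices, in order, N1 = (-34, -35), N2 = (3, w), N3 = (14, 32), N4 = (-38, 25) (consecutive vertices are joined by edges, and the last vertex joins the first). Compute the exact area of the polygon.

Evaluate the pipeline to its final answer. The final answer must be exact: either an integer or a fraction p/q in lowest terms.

5483/2

Part 1: T(2) = 2*(-45) + 2*(-39) = -168; iterating: T(2)=-168, T(3)=-426, T(4)=-1188, T(5)=-3228, T(6)=-8832, T(7)=-24120, T(8)=-65904, T(9)=-180048, T(10)=-491904, T(11)=-1343904; answer -1343904
Part 2: B1 = -1343904; r = 3; total draws C(7,2) = 21; favorable C(3,2) = 3; P = 1/7; answer 1/7
Part 3: B2 = 1/7; threaded value p + q = 8; w = -32; cross terms: (-34*-32 - 3*-35)=1193, (3*32 - 14*-32)=544, (14*25 - -38*32)=1566, (-38*-35 - -34*25)=2180; twice the area = |5483| = 5483; area = 5483/2; answer 5483/2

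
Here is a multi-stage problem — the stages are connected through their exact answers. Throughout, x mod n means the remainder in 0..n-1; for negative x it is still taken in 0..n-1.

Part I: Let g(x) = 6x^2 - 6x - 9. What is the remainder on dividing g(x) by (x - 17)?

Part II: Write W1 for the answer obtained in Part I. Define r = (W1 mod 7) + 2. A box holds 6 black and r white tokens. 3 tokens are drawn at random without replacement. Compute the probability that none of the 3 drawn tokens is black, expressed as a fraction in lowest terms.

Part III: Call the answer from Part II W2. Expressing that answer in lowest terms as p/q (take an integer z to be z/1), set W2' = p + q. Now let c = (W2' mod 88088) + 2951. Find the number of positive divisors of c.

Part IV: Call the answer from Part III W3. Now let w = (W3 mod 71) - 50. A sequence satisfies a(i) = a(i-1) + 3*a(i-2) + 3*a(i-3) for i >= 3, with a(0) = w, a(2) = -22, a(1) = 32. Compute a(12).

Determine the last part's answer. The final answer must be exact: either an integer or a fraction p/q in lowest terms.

Part I: remainder = value at the root: 6*(17)^2 - 6*(17)^1 - 9 = (1734) + (-102) + (-9) = 1623; answer 1623
Part II: W1 = 1623; r = 8; total draws C(14,3) = 364; favorable C(8,3) = 56; P = 2/13; answer 2/13
Part III: W2 = 2/13; threaded value p + q = 15; c = 2966; 2966 = 2 * 1483; number of divisors = (1+1) * (1+1) = 4; answer 4
Part IV: W3 = 4; w = -46; a(3) = 1*(-22) + 3*(32) + 3*(-46) = -64; iterating: a(3)=-64, a(4)=-34, a(5)=-292, a(6)=-586, a(7)=-1564, a(8)=-4198, a(9)=-10648, a(10)=-27934, a(11)=-72472, a(12)=-188218; answer -188218

-188218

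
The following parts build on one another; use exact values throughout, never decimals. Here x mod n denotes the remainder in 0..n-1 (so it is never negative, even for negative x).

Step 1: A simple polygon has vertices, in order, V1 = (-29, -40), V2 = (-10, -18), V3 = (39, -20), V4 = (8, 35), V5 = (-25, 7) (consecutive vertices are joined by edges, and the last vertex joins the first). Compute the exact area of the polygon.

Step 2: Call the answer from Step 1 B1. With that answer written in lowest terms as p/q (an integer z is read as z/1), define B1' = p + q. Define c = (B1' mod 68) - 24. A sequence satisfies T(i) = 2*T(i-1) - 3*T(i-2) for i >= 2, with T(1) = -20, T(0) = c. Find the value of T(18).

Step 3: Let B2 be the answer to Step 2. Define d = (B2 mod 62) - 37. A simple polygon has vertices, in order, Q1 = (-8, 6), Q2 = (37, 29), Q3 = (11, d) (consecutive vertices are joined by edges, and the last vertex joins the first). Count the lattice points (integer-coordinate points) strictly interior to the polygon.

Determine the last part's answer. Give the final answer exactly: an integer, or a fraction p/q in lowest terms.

96

Step 1: cross terms: (-29*-18 - -10*-40)=122, (-10*-20 - 39*-18)=902, (39*35 - 8*-20)=1525, (8*7 - -25*35)=931, (-25*-40 - -29*7)=1203; twice the area = |4683| = 4683; area = 4683/2; answer 4683/2
Step 2: B1 = 4683/2; threaded value p + q = 4685; c = 37; T(2) = 2*(-20) - 3*(37) = -151; iterating: T(2)=-151, T(3)=-242, T(4)=-31, T(5)=664, T(6)=1421, T(7)=850, T(8)=-2563, T(9)=-7676, T(10)=-7663, T(11)=7702, T(12)=38393, T(13)=53680, T(14)=-7819, T(15)=-176678, T(16)=-329899, T(17)=-129764, T(18)=730169; answer 730169
Step 3: B2 = 730169; d = 20; cross terms: (-8*29 - 37*6)=-454, (37*20 - 11*29)=421, (11*6 - -8*20)=226; twice the area = |193| = 193; area = 193/2; boundary points = 1 + 1 + 1 = 3; strictly interior points = area - boundary/2 + 1 = 96; answer 96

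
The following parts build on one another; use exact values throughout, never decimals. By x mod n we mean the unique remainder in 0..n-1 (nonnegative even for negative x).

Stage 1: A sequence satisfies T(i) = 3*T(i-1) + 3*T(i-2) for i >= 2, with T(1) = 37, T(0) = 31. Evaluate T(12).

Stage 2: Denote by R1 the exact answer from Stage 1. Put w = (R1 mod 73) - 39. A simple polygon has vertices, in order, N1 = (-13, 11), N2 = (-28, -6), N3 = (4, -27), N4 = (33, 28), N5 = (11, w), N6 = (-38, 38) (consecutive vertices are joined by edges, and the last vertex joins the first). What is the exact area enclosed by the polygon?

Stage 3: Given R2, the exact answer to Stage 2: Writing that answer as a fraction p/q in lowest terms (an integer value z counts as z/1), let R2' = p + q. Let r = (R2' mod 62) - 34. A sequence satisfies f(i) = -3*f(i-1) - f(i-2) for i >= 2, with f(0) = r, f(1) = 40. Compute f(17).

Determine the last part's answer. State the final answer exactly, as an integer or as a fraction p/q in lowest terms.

278216587

Stage 1: T(2) = 3*(37) + 3*(31) = 204; iterating: T(2)=204, T(3)=723, T(4)=2781, T(5)=10512, T(6)=39879, T(7)=151173, T(8)=573156, T(9)=2172987, T(10)=8238429, T(11)=31234248, T(12)=118418031; answer 118418031
Stage 2: R1 = 118418031; w = 20; cross terms: (-13*-6 - -28*11)=386, (-28*-27 - 4*-6)=780, (4*28 - 33*-27)=1003, (33*20 - 11*28)=352, (11*38 - -38*20)=1178, (-38*11 - -13*38)=76; twice the area = |3775| = 3775; area = 3775/2; answer 3775/2
Stage 3: R2 = 3775/2; threaded value p + q = 3777; r = 23; f(2) = -3*(40) - 1*(23) = -143; iterating: f(2)=-143, f(3)=389, f(4)=-1024, f(5)=2683, f(6)=-7025, f(7)=18392, f(8)=-48151, f(9)=126061, f(10)=-330032, f(11)=864035, f(12)=-2262073, f(13)=5922184, f(14)=-15504479, f(15)=40591253, f(16)=-106269280, f(17)=278216587; answer 278216587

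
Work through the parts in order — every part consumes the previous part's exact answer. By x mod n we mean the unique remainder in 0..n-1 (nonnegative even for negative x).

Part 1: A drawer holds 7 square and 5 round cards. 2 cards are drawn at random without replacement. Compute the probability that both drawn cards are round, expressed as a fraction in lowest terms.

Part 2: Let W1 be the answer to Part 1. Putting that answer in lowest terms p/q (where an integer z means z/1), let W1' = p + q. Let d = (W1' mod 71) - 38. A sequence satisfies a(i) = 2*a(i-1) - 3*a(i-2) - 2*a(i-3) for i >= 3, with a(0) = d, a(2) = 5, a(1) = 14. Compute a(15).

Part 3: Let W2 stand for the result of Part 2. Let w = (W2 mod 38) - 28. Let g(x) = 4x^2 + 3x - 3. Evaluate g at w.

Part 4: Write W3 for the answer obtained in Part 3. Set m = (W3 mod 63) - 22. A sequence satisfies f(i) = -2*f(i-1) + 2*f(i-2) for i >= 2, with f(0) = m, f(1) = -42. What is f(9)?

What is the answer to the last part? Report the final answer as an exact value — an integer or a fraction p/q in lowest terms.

-135072

Part 1: total draws C(12,2) = 66; favorable C(5,2) = 10; P = 5/33; answer 5/33
Part 2: W1 = 5/33; threaded value p + q = 38; d = 0; a(3) = 2*(5) - 3*(14) - 2*(0) = -32; iterating: a(3)=-32, a(4)=-107, a(5)=-128, a(6)=129, a(7)=856, a(8)=1581, a(9)=336, a(10)=-5783, a(11)=-15736, a(12)=-14795, a(13)=29184, a(14)=134225, a(15)=210488; answer 210488
Part 3: W2 = 210488; w = -22; 4*(-22)^2 + 3*(-22)^1 - 3 = (1936) + (-66) + (-3) = 1867; answer 1867
Part 4: W3 = 1867; m = 18; f(2) = -2*(-42) + 2*(18) = 120; iterating: f(2)=120, f(3)=-324, f(4)=888, f(5)=-2424, f(6)=6624, f(7)=-18096, f(8)=49440, f(9)=-135072; answer -135072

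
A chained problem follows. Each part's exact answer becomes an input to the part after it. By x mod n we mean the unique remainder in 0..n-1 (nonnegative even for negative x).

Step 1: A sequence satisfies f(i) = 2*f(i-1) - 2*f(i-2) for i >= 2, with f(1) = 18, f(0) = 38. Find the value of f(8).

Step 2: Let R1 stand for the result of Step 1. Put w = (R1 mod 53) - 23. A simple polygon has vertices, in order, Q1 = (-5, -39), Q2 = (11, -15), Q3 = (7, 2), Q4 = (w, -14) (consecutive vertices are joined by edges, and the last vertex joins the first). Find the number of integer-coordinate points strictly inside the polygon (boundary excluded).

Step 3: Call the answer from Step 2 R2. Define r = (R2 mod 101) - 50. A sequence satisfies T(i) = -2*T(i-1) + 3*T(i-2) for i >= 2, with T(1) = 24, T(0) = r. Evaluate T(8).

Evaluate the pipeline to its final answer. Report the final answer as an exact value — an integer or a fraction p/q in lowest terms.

18075

Step 1: f(2) = 2*(18) - 2*(38) = -40; iterating: f(2)=-40, f(3)=-116, f(4)=-152, f(5)=-72, f(6)=160, f(7)=464, f(8)=608; answer 608
Step 2: R1 = 608; w = 2; cross terms: (-5*-15 - 11*-39)=504, (11*2 - 7*-15)=127, (7*-14 - 2*2)=-102, (2*-39 - -5*-14)=-148; twice the area = |381| = 381; area = 381/2; boundary points = 8 + 1 + 1 + 1 = 11; strictly interior points = area - boundary/2 + 1 = 186; answer 186
Step 3: R2 = 186; r = 35; T(2) = -2*(24) + 3*(35) = 57; iterating: T(2)=57, T(3)=-42, T(4)=255, T(5)=-636, T(6)=2037, T(7)=-5982, T(8)=18075; answer 18075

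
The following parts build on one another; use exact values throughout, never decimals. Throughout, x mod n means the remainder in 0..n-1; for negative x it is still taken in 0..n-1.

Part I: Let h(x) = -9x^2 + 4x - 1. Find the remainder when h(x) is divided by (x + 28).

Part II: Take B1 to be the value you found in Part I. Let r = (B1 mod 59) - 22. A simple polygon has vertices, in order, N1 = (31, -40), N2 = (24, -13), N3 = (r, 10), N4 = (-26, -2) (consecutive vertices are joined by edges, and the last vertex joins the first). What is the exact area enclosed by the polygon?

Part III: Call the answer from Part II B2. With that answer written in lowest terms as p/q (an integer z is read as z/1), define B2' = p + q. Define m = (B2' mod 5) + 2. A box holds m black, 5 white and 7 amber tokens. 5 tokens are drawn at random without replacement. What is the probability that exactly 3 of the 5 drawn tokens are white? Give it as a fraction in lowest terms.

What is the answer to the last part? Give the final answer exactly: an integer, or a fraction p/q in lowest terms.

Part I: remainder = value at the root: -9*(-28)^2 + 4*(-28)^1 - 1 = (-7056) + (-112) + (-1) = -7169; answer -7169
Part II: B1 = -7169; r = 7; cross terms: (31*-13 - 24*-40)=557, (24*10 - 7*-13)=331, (7*-2 - -26*10)=246, (-26*-40 - 31*-2)=1102; twice the area = |2236| = 2236; area = 1118; answer 1118
Part III: B2 = 1118; threaded value p + q = 1119; m = 6; total draws C(18,5) = 8568; favorable C(5,3)*C(13,2) = 780; P = 65/714; answer 65/714

65/714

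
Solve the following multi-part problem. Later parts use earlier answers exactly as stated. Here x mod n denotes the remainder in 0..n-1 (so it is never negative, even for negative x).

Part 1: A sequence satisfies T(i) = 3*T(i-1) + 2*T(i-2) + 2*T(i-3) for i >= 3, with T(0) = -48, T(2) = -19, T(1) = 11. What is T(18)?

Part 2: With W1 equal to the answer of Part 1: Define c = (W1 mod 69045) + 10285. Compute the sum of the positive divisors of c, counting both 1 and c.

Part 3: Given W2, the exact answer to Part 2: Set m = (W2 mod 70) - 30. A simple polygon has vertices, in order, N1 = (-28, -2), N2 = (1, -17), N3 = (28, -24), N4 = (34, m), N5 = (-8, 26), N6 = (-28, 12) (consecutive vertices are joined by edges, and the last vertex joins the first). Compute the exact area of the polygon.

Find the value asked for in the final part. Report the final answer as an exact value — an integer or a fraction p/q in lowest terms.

Part 1: T(3) = 3*(-19) + 2*(11) + 2*(-48) = -131; iterating: T(3)=-131, T(4)=-409, T(5)=-1527, T(6)=-5661, T(7)=-20855, T(8)=-76941, T(9)=-283855, T(10)=-1047157, T(11)=-3863063, T(12)=-14251213, T(13)=-52574079, T(14)=-193950789, T(15)=-715502951, T(16)=-2639558589, T(17)=-9737583247, T(18)=-35922872821; answer -35922872821
Part 2: W1 = -35922872821; c = 77199; 77199 = 3 * 25733; sigma = (1 + 3) * (1 + 25733) = 4 * 25734 = 102936; answer 102936
Part 3: W2 = 102936; m = 6; cross terms: (-28*-17 - 1*-2)=478, (1*-24 - 28*-17)=452, (28*6 - 34*-24)=984, (34*26 - -8*6)=932, (-8*12 - -28*26)=632, (-28*-2 - -28*12)=392; twice the area = |3870| = 3870; area = 1935; answer 1935

1935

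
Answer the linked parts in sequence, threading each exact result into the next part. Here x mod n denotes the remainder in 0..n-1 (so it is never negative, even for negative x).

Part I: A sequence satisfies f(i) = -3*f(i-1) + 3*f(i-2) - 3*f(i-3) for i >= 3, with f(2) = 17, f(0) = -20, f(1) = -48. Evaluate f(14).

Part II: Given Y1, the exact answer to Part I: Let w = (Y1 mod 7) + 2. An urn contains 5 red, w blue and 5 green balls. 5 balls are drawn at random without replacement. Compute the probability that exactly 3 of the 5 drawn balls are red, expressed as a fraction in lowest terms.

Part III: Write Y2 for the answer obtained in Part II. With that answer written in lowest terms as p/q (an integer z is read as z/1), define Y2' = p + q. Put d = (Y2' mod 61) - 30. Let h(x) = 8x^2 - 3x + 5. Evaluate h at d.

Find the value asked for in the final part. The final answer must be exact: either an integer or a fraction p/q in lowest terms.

1121

Part I: f(3) = -3*(17) + 3*(-48) - 3*(-20) = -135; iterating: f(3)=-135, f(4)=600, f(5)=-2256, f(6)=8973, f(7)=-35487, f(8)=140148, f(9)=-553824, f(10)=2188377, f(11)=-8647047, f(12)=34167744, f(13)=-135009504, f(14)=533472885; answer 533472885
Part II: Y1 = 533472885; w = 3; total draws C(13,5) = 1287; favorable C(5,3)*C(8,2) = 280; P = 280/1287; answer 280/1287
Part III: Y2 = 280/1287; threaded value p + q = 1567; d = 12; 8*(12)^2 - 3*(12)^1 + 5 = (1152) + (-36) + (5) = 1121; answer 1121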